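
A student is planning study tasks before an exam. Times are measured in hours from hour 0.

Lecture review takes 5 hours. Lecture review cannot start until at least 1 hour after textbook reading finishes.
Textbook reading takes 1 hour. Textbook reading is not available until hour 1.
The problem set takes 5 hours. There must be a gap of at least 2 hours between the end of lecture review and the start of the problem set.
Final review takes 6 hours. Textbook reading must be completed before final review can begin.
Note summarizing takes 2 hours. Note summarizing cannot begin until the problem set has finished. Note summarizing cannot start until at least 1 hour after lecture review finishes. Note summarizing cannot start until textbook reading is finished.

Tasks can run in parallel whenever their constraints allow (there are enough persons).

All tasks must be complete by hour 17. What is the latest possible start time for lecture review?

3

Note summarizing must finish by hour 17; it takes 2 hours, so it must start by 17 − 2 = hour 15.
Since note summarizing (must start by hour 15) depends on it, the problem set must finish by hour 15. Backing off its 5-hour duration gives a latest start of hour 10.
Lecture review feeds the problem set (must start by hour 10, minus 2-hour gap → hour 8); note summarizing (must start by hour 15, minus 1-hour gap → hour 14). Taking the minimum, lecture review must finish by hour 8 and start by 8 − 5 = hour 3.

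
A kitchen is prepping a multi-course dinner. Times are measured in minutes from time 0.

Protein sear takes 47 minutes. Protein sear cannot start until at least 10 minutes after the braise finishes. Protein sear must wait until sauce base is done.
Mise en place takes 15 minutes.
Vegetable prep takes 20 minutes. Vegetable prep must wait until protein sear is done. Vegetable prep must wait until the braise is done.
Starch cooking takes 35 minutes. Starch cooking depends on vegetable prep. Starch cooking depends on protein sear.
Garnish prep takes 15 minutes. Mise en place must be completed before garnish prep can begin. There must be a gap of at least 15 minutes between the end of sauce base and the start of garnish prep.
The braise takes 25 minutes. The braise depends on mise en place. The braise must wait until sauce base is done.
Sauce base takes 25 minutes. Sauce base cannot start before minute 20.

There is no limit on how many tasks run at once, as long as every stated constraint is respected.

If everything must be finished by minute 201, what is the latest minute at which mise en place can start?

49

Starch cooking has no dependents, so it just needs to finish by minute 201. Starting by 201 − 35 = minute 166 achieves that.
Vegetable prep has to be done before starch cooking (must start by minute 166). That means finishing by minute 166, i.e. starting by 166 − 20 = minute 146.
Protein sear has several dependents: vegetable prep (must start by minute 146); starch cooking (must start by minute 166). The earliest of those limits is minute 146, so protein sear must start by 146 − 47 = minute 99.
The braise feeds protein sear (must start by minute 99, minus 10-minute gap → minute 89); vegetable prep (must start by minute 146). Taking the minimum, the braise must finish by minute 89 and start by 89 − 25 = minute 64.
Garnish prep must finish by minute 201; it takes 15 minutes, so it must start by 201 − 15 = minute 186.
For mise en place: the braise (must start by minute 64); garnish prep (must start by minute 186). The most restrictive is minute 64; with a 15-minute duration, mise en place must start by minute 49.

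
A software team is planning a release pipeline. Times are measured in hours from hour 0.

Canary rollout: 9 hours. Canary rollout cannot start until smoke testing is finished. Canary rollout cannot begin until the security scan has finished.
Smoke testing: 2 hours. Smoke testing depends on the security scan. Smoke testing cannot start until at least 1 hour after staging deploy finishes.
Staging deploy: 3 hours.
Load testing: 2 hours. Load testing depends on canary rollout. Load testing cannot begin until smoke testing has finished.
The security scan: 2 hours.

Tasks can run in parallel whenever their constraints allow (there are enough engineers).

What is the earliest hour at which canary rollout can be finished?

Staging deploy can start immediately at hour 0; it finishes at hour 3.
Nothing blocks the security scan, so it runs from hour 0 to hour 2.
Smoke testing has to wait for the security scan (finishes hour 2); staging deploy (finishes hour 3, plus 1-hour gap → hour 4). The latest of these is hour 4, so smoke testing runs hour 4 to 4 + 2 = hour 6.
For canary rollout: smoke testing (finishes hour 6); the security scan (finishes hour 2). Taking the maximum gives a start of hour 6, and it finishes at 6 + 9 = hour 15.

15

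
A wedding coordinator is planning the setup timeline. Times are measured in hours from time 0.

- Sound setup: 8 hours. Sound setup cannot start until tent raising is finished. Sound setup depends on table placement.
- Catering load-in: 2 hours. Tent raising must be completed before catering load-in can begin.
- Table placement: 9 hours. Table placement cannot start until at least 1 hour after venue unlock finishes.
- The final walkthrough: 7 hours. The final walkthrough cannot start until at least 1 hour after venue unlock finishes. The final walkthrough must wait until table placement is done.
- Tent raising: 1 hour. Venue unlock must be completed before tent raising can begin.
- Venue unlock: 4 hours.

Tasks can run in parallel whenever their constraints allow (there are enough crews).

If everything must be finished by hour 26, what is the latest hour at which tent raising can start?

17

Sound setup must finish by hour 26; it takes 8 hours, so it must start by 26 − 8 = hour 18.
Catering load-in must finish by hour 26; it takes 2 hours, so it must start by 26 − 2 = hour 24.
Tent raising has several dependents: sound setup (must start by hour 18); catering load-in (must start by hour 24). The earliest of those limits is hour 18, so tent raising must start by 18 − 1 = hour 17.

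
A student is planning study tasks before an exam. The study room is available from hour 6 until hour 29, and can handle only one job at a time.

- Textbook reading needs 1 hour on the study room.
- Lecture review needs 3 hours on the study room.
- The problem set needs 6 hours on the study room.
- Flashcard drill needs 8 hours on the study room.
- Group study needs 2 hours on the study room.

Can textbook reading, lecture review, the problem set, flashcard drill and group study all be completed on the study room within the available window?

Yes

The study room window is 29 − 6 = 23 hours.
Running back to back, the jobs need 1 + 3 + 6 + 8 + 2 = 20 hours on the study room.
Since 20 ≤ 23, they fit within the window.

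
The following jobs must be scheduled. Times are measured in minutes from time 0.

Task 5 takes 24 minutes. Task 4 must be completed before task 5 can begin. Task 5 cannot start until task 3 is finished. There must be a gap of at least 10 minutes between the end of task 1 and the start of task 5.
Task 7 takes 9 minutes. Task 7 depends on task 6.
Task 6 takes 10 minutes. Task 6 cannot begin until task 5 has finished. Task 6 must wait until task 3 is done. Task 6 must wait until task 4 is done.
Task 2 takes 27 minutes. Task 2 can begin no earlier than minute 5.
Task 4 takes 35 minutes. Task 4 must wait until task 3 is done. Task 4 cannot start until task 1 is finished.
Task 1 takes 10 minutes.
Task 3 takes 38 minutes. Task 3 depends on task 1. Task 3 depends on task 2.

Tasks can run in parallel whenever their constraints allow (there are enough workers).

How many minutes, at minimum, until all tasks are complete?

148

Task 2 waits on its own release at minute 5, so it starts at minute 5 and finishes at 5 + 27 = minute 32.
Task 1 can start immediately at minute 0; it finishes at minute 10.
Task 3 cannot start until task 1 (finishes minute 10); task 2 (finishes minute 32). The controlling bound is minute 32, so task 3 finishes at 32 + 38 = minute 70.
Task 4 needs all of task 3 (finishes minute 70); task 1 (finishes minute 10). That puts its earliest start at minute 70; it finishes at 70 + 35 = minute 105.
For task 5: task 4 (finishes minute 105); task 3 (finishes minute 70); task 1 (finishes minute 10, plus 10-minute gap → minute 20). Taking the maximum gives a start of minute 105, and it finishes at 105 + 24 = minute 129.
Task 6 has to wait for task 5 (finishes minute 129); task 3 (finishes minute 70); task 4 (finishes minute 105). The latest of these is minute 129, so task 6 runs minute 129 to 129 + 10 = minute 139.
Task 7 waits on task 6 (finishes minute 139), so it starts at minute 139 and finishes at 139 + 9 = minute 148.
All tasks are finished once the last one completes. Finish times: Task 1 at 10, Task 2 at 32, Task 3 at 70, Task 4 at 105, Task 5 at 129, Task 6 at 139, Task 7 at 148. The latest is minute 148.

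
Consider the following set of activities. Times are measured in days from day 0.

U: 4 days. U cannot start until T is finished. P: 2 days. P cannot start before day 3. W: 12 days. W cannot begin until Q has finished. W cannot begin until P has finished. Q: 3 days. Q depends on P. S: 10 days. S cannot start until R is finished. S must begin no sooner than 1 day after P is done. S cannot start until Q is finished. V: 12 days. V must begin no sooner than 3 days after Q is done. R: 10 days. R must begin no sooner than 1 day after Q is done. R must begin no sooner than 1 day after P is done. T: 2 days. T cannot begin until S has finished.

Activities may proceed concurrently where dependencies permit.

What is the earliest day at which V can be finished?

23

After its own release at day 3, P can start at day 3 and finishes at day 5.
After P (finishes day 5), Q can start at day 5 and finishes at day 8.
V waits on Q (finishes day 8, plus 3-day gap → day 11), so it starts at day 11 and finishes at 11 + 12 = day 23.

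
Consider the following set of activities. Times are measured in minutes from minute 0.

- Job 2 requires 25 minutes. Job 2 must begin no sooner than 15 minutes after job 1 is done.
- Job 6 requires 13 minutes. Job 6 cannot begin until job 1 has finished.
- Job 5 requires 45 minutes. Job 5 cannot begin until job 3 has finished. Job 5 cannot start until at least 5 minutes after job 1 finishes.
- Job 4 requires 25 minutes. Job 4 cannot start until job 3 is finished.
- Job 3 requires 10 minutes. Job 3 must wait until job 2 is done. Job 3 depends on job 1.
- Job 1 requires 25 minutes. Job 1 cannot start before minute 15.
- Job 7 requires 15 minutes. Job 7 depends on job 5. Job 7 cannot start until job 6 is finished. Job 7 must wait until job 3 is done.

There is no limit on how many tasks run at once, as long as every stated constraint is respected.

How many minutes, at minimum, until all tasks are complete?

150

Job 1 cannot begin until its own release at minute 15. It runs from minute 15 to 15 + 25 = minute 40.
Job 6 cannot begin until job 1 (finishes minute 40). It runs from minute 40 to 40 + 13 = minute 53.
After job 1 (finishes minute 40, plus 15-minute gap → minute 55), job 2 can start at minute 55 and finishes at minute 80.
Job 3 has to wait for job 2 (finishes minute 80); job 1 (finishes minute 40). The latest of these is minute 80, so job 3 runs minute 80 to 80 + 10 = minute 90.
For job 5: job 3 (finishes minute 90); job 1 (finishes minute 40, plus 5-minute gap → minute 45). Taking the maximum gives a start of minute 90, and it finishes at 90 + 45 = minute 135.
Job 7 cannot start until job 5 (finishes minute 135); job 6 (finishes minute 53); job 3 (finishes minute 90). The controlling bound is minute 135, so job 7 finishes at 135 + 15 = minute 150.
Job 4 cannot begin until job 3 (finishes minute 90). It runs from minute 90 to 90 + 25 = minute 115.
All tasks are finished once the last one completes. Finish times: Job 1 at 40, Job 2 at 80, Job 3 at 90, Job 4 at 115, Job 5 at 135, Job 6 at 53, Job 7 at 150. The latest is minute 150.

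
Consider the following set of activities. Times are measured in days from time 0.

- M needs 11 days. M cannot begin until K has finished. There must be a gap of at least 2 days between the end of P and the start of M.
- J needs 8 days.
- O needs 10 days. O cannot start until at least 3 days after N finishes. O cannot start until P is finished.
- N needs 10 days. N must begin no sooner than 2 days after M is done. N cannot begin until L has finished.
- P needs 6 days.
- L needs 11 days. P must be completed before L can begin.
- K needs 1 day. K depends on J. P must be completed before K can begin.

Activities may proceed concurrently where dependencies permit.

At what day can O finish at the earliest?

P has no prerequisites, so it starts at day 0 and finishes at day 6.
L waits on P (finishes day 6), so it starts at day 6 and finishes at 6 + 11 = day 17.
J can start immediately at day 0; it finishes at day 8.
For K: J (finishes day 8); P (finishes day 6). Taking the maximum gives a start of day 8, and it finishes at 8 + 1 = day 9.
For M: K (finishes day 9); P (finishes day 6, plus 2-day gap → day 8). Taking the maximum gives a start of day 9, and it finishes at 9 + 11 = day 20.
N needs all of M (finishes day 20, plus 2-day gap → day 22); L (finishes day 17). That puts its earliest start at day 22; it finishes at 22 + 10 = day 32.
O has to wait for N (finishes day 32, plus 3-day gap → day 35); P (finishes day 6). The latest of these is day 35, so O runs day 35 to 35 + 10 = day 45.

45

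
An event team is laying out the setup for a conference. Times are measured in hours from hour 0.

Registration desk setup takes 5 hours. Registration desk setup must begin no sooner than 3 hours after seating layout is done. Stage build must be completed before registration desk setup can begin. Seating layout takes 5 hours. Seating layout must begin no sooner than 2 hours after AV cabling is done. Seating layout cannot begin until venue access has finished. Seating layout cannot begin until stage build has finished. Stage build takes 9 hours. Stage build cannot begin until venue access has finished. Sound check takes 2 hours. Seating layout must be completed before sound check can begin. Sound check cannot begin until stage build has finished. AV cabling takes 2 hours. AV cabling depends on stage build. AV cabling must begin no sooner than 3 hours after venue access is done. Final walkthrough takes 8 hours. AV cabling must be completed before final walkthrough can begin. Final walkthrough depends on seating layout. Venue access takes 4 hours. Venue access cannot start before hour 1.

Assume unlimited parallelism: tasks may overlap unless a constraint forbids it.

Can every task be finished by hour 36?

Yes

After its own release at hour 1, venue access can start at hour 1 and finishes at hour 5.
After venue access (finishes hour 5), stage build can start at hour 5 and finishes at hour 14.
AV cabling has to wait for stage build (finishes hour 14); venue access (finishes hour 5, plus 3-hour gap → hour 8). The latest of these is hour 14, so AV cabling runs hour 14 to 14 + 2 = hour 16.
Seating layout has to wait for AV cabling (finishes hour 16, plus 2-hour gap → hour 18); venue access (finishes hour 5); stage build (finishes hour 14). The latest of these is hour 18, so seating layout runs hour 18 to 18 + 5 = hour 23.
Final walkthrough needs all of AV cabling (finishes hour 16); seating layout (finishes hour 23). That puts its earliest start at hour 23; it finishes at 23 + 8 = hour 31.
Sound check has to wait for seating layout (finishes hour 23); stage build (finishes hour 14). The latest of these is hour 23, so sound check runs hour 23 to 23 + 2 = hour 25.
Registration desk setup has to wait for seating layout (finishes hour 23, plus 3-hour gap → hour 26); stage build (finishes hour 14). The latest of these is hour 26, so registration desk setup runs hour 26 to 26 + 5 = hour 31.
Every task is finished by hour 31, which is no later than the deadline of 36, so the schedule is feasible.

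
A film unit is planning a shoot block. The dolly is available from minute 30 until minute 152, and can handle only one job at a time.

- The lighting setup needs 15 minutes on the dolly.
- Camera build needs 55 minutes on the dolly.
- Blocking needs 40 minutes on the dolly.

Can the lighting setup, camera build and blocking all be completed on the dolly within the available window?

The dolly window is 152 − 30 = 122 minutes.
Running back to back, the jobs need 15 + 55 + 40 = 110 minutes on the dolly.
Since 110 ≤ 122, they fit within the window.

Yes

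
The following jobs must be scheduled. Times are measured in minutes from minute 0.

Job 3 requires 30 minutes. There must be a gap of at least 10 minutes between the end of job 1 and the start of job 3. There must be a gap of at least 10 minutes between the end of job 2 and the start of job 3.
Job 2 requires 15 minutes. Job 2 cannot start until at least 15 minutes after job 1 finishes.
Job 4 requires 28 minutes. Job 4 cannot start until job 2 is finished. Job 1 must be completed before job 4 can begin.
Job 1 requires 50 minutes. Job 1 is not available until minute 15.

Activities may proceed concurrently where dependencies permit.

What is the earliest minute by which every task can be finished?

Job 1 waits on its own release at minute 15, so it starts at minute 15 and finishes at 15 + 50 = minute 65.
Job 2 cannot begin until job 1 (finishes minute 65, plus 15-minute gap → minute 80). It runs from minute 80 to 80 + 15 = minute 95.
For job 4: job 2 (finishes minute 95); job 1 (finishes minute 65). Taking the maximum gives a start of minute 95, and it finishes at 95 + 28 = minute 123.
Job 3 needs all of job 1 (finishes minute 65, plus 10-minute gap → minute 75); job 2 (finishes minute 95, plus 10-minute gap → minute 105). That puts its earliest start at minute 105; it finishes at 105 + 30 = minute 135.
All tasks are finished once the last one completes. Finish times: Job 1 at 65, Job 2 at 95, Job 3 at 135, Job 4 at 123. The latest is minute 135.

135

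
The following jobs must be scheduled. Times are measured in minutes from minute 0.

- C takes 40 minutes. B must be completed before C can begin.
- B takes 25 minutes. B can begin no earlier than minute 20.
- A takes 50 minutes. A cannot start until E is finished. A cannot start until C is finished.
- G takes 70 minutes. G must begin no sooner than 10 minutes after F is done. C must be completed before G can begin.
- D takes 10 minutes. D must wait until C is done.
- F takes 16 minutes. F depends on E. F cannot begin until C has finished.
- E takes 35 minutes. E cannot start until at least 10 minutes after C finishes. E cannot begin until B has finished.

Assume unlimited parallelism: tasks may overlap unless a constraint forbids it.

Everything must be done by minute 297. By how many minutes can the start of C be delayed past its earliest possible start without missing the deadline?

71

After its own release at minute 20, B can start at minute 20 and finishes at minute 45.
C waits on B (finishes minute 45), so it starts at minute 45 and finishes at 45 + 40 = minute 85.

Working backward from the deadline:
D has no dependents, so it just needs to finish by minute 297. Starting by 297 − 10 = minute 287 achieves that.
To finish by minute 297, A (duration 50) must start no later than minute 247.
Nothing follows G; the deadline of minute 297 is its only limit. It must start by 297 − 70 = minute 227.
Since G (must start by minute 227, minus 10-minute gap → minute 217) depends on it, F must finish by minute 217. Backing off its 16-minute duration gives a latest start of minute 201.
E feeds A (must start by minute 247); F (must start by minute 201). Taking the minimum, E must finish by minute 201 and start by 201 − 35 = minute 166.
C has several dependents: A (must start by minute 247); D (must start by minute 287); E (must start by minute 166, minus 10-minute gap → minute 156); F (must start by minute 201); G (must start by minute 227). The earliest of those limits is minute 156, so C must start by 156 − 40 = minute 116.
So C can start as early as minute 45 and as late as minute 116, giving 116 − 45 = 71 minutes of slack.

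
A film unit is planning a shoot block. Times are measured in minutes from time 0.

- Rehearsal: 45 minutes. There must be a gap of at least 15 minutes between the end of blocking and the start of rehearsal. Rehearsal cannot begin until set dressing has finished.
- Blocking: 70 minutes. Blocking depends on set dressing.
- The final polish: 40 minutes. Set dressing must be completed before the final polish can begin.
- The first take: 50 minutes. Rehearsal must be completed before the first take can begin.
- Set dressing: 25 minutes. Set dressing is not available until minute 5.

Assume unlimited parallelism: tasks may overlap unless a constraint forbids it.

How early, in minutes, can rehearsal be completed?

160

Set dressing cannot begin until its own release at minute 5. It runs from minute 5 to 5 + 25 = minute 30.
Blocking cannot begin until set dressing (finishes minute 30). It runs from minute 30 to 30 + 70 = minute 100.
Rehearsal has to wait for blocking (finishes minute 100, plus 15-minute gap → minute 115); set dressing (finishes minute 30). The latest of these is minute 115, so rehearsal runs minute 115 to 115 + 45 = minute 160.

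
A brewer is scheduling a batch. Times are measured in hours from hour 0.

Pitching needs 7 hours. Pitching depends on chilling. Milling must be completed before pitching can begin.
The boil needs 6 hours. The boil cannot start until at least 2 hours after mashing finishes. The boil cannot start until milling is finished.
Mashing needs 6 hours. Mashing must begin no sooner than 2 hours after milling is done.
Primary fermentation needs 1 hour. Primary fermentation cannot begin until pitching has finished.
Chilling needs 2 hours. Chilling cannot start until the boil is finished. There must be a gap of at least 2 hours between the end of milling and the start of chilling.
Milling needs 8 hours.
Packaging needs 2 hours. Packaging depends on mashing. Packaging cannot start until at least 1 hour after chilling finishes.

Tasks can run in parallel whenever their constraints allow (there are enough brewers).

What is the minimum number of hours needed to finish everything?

34

Nothing blocks milling, so it runs from hour 0 to hour 8.
Mashing cannot begin until milling (finishes hour 8, plus 2-hour gap → hour 10). It runs from hour 10 to 10 + 6 = hour 16.
The boil needs all of mashing (finishes hour 16, plus 2-hour gap → hour 18); milling (finishes hour 8). That puts its earliest start at hour 18; it finishes at 18 + 6 = hour 24.
Chilling cannot start until the boil (finishes hour 24); milling (finishes hour 8, plus 2-hour gap → hour 10). The controlling bound is hour 24, so chilling finishes at 24 + 2 = hour 26.
Packaging cannot start until mashing (finishes hour 16); chilling (finishes hour 26, plus 1-hour gap → hour 27). The controlling bound is hour 27, so packaging finishes at 27 + 2 = hour 29.
Pitching needs all of chilling (finishes hour 26); milling (finishes hour 8). That puts its earliest start at hour 26; it finishes at 26 + 7 = hour 33.
Primary fermentation waits on pitching (finishes hour 33), so it starts at hour 33 and finishes at 33 + 1 = hour 34.
All tasks are finished once the last one completes. Finish times: Milling at 8, Mashing at 16, The boil at 24, Chilling at 26, Pitching at 33, Primary fermentation at 34, Packaging at 29. The latest is hour 34.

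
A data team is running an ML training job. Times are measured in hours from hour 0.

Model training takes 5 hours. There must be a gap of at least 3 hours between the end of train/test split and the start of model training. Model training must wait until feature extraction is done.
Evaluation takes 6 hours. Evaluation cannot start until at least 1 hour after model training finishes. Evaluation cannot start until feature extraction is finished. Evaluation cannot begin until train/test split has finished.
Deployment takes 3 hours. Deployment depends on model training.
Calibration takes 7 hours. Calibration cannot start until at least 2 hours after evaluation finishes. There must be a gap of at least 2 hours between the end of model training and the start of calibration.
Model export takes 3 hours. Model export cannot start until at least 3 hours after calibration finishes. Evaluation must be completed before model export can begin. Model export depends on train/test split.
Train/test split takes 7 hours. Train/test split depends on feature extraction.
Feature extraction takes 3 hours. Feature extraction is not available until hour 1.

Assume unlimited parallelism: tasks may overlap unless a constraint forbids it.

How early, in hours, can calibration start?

After its own release at hour 1, feature extraction can start at hour 1 and finishes at hour 4.
Train/test split waits on feature extraction (finishes hour 4), so it starts at hour 4 and finishes at 4 + 7 = hour 11.
For model training: train/test split (finishes hour 11, plus 3-hour gap → hour 14); feature extraction (finishes hour 4). Taking the maximum gives a start of hour 14, and it finishes at 14 + 5 = hour 19.
Evaluation needs all of model training (finishes hour 19, plus 1-hour gap → hour 20); feature extraction (finishes hour 4); train/test split (finishes hour 11). That puts its earliest start at hour 20; it finishes at 20 + 6 = hour 26.
Calibration waits on evaluation (finishes hour 26, plus 2-hour gap → hour 28); model training (finishes hour 19, plus 2-hour gap → hour 21). The latest of these is hour 28, which is the earliest calibration can start.

28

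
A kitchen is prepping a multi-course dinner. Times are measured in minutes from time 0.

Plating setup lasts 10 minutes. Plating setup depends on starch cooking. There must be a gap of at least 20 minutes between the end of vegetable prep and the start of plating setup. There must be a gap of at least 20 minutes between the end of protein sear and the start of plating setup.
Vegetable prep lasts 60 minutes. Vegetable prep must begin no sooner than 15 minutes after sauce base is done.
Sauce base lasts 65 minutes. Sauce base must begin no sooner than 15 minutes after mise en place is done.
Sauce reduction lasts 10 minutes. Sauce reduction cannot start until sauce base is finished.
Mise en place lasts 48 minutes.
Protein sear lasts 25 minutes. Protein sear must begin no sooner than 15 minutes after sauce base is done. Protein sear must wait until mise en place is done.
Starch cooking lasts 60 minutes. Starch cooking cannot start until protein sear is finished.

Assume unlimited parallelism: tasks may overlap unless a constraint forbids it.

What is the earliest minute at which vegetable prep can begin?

Mise en place can start immediately at minute 0; it finishes at minute 48.
Sauce base waits on mise en place (finishes minute 48, plus 15-minute gap → minute 63), so it starts at minute 63 and finishes at 63 + 65 = minute 128.
Vegetable prep waits on sauce base (finishes minute 128, plus 15-minute gap → minute 143), so the earliest it can start is minute 143.

143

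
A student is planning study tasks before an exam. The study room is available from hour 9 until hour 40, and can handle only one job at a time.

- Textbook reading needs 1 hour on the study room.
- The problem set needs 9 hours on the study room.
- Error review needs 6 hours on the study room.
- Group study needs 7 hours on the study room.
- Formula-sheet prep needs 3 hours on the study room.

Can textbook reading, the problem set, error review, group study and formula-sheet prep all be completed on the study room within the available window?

Yes

The study room window is 40 − 9 = 31 hours.
Running back to back, the jobs need 1 + 9 + 6 + 7 + 3 = 26 hours on the study room.
Since 26 ≤ 31, they fit within the window.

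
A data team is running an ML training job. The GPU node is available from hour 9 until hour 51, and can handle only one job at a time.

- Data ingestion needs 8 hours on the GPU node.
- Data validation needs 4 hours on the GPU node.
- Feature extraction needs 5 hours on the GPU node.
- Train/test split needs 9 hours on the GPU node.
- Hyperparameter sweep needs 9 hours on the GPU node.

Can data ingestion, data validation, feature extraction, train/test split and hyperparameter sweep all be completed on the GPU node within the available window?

The GPU node window is 51 − 9 = 42 hours.
Running back to back, the jobs need 8 + 4 + 5 + 9 + 9 = 35 hours on the GPU node.
Since 35 ≤ 42, they fit within the window.

Yes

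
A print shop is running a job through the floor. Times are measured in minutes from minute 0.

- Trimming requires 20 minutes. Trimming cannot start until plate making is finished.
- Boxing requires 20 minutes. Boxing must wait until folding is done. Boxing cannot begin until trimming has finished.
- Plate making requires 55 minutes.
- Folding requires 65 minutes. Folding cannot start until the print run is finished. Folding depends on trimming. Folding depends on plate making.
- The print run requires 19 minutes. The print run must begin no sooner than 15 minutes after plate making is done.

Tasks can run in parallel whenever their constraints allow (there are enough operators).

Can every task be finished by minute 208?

Yes

Plate making has no prerequisites, so it starts at minute 0 and finishes at minute 55.
Trimming cannot begin until plate making (finishes minute 55). It runs from minute 55 to 55 + 20 = minute 75.
After plate making (finishes minute 55, plus 15-minute gap → minute 70), the print run can start at minute 70 and finishes at minute 89.
Folding cannot start until the print run (finishes minute 89); trimming (finishes minute 75); plate making (finishes minute 55). The controlling bound is minute 89, so folding finishes at 89 + 65 = minute 154.
Boxing has to wait for folding (finishes minute 154); trimming (finishes minute 75). The latest of these is minute 154, so boxing runs minute 154 to 154 + 20 = minute 174.
Every task is finished by minute 174, which is no later than the deadline of 208, so the schedule is feasible.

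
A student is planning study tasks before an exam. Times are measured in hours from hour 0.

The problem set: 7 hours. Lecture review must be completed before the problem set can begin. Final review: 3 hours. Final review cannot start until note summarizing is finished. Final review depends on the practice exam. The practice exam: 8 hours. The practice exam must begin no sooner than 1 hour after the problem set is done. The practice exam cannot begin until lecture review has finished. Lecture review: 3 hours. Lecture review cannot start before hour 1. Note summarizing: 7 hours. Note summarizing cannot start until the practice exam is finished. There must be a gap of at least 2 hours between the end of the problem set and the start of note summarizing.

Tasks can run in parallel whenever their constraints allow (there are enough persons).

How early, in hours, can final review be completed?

After its own release at hour 1, lecture review can start at hour 1 and finishes at hour 4.
The problem set cannot begin until lecture review (finishes hour 4). It runs from hour 4 to 4 + 7 = hour 11.
For the practice exam: the problem set (finishes hour 11, plus 1-hour gap → hour 12); lecture review (finishes hour 4). Taking the maximum gives a start of hour 12, and it finishes at 12 + 8 = hour 20.
Note summarizing cannot start until the practice exam (finishes hour 20); the problem set (finishes hour 11, plus 2-hour gap → hour 13). The controlling bound is hour 20, so note summarizing finishes at 20 + 7 = hour 27.
For final review: note summarizing (finishes hour 27); the practice exam (finishes hour 20). Taking the maximum gives a start of hour 27, and it finishes at 27 + 3 = hour 30.

30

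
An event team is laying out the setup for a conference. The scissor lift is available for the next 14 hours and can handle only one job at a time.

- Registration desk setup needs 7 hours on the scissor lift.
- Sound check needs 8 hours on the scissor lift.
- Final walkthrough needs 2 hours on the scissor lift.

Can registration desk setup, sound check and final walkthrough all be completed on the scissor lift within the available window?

No

Running back to back, the jobs need 7 + 8 + 2 = 17 hours on the scissor lift.
Since 17 > 14, they cannot all fit.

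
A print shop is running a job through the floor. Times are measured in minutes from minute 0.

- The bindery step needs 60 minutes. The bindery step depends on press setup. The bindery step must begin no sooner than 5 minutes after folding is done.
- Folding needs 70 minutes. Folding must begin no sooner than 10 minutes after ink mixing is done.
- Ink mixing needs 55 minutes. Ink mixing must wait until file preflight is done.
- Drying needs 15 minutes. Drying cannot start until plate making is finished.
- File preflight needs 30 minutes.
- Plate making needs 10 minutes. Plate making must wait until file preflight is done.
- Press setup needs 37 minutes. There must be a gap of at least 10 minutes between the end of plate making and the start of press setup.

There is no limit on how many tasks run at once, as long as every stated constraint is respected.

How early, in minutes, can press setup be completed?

87

File preflight can start immediately at minute 0; it finishes at minute 30.
After file preflight (finishes minute 30), plate making can start at minute 30 and finishes at minute 40.
After plate making (finishes minute 40, plus 10-minute gap → minute 50), press setup can start at minute 50 and finishes at minute 87.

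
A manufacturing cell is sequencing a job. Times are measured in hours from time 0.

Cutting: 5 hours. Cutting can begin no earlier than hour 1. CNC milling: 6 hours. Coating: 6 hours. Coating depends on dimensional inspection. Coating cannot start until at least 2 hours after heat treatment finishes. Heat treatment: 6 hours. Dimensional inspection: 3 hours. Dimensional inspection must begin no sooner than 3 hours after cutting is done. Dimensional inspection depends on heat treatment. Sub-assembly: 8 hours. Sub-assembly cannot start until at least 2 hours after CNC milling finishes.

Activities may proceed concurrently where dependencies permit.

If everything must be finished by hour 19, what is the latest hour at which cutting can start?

Coating must finish by hour 19; it takes 6 hours, so it must start by 19 − 6 = hour 13.
Dimensional inspection feeds into coating (must start by hour 13); so dimensional inspection must finish by hour 13 and therefore start by hour 10.
Since dimensional inspection (must start by hour 10, minus 3-hour gap → hour 7) depends on it, cutting must finish by hour 7. Backing off its 5-hour duration gives a latest start of hour 2.

2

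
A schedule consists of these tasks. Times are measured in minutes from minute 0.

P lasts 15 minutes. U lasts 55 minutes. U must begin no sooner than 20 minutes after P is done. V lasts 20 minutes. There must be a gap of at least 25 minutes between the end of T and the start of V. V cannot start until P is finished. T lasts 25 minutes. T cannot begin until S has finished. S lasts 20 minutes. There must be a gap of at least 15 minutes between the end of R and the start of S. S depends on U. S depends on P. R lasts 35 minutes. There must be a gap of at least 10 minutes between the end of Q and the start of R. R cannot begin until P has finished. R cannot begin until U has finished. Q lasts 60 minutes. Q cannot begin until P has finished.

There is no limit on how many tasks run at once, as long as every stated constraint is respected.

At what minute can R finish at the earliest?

125

P has no prerequisites, so it starts at minute 0 and finishes at minute 15.
U cannot begin until P (finishes minute 15, plus 20-minute gap → minute 35). It runs from minute 35 to 35 + 55 = minute 90.
Q waits on P (finishes minute 15), so it starts at minute 15 and finishes at 15 + 60 = minute 75.
R has to wait for Q (finishes minute 75, plus 10-minute gap → minute 85); P (finishes minute 15); U (finishes minute 90). The latest of these is minute 90, so R runs minute 90 to 90 + 35 = minute 125.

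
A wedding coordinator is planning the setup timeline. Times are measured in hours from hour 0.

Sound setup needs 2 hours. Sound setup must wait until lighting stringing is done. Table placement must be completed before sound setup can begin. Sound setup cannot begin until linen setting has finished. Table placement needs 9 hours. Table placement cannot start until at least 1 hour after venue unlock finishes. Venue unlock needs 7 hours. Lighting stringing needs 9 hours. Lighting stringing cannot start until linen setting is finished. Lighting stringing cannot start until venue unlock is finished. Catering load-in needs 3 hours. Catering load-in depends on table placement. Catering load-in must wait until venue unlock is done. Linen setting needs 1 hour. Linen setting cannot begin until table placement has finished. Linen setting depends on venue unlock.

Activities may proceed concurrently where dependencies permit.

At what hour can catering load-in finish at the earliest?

20

Venue unlock can start immediately at hour 0; it finishes at hour 7.
Table placement waits on venue unlock (finishes hour 7, plus 1-hour gap → hour 8), so it starts at hour 8 and finishes at 8 + 9 = hour 17.
Catering load-in needs all of table placement (finishes hour 17); venue unlock (finishes hour 7). That puts its earliest start at hour 17; it finishes at 17 + 3 = hour 20.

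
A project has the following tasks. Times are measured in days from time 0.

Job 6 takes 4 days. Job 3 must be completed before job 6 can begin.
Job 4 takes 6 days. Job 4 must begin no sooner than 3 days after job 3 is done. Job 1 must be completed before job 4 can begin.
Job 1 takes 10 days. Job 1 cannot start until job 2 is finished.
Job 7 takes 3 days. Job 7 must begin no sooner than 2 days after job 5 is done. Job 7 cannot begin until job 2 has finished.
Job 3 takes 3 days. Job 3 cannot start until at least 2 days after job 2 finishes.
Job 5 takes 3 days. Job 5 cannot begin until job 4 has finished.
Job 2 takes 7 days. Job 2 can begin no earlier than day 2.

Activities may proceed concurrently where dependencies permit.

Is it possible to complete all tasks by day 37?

Yes

Job 2 cannot begin until its own release at day 2. It runs from day 2 to 2 + 7 = day 9.
Job 3 cannot begin until job 2 (finishes day 9, plus 2-day gap → day 11). It runs from day 11 to 11 + 3 = day 14.
After job 3 (finishes day 14), job 6 can start at day 14 and finishes at day 18.
After job 2 (finishes day 9), job 1 can start at day 9 and finishes at day 19.
Job 4 cannot start until job 3 (finishes day 14, plus 3-day gap → day 17); job 1 (finishes day 19). The controlling bound is day 19, so job 4 finishes at 19 + 6 = day 25.
Job 5 waits on job 4 (finishes day 25), so it starts at day 25 and finishes at 25 + 3 = day 28.
Job 7 needs all of job 5 (finishes day 28, plus 2-day gap → day 30); job 2 (finishes day 9). That puts its earliest start at day 30; it finishes at 30 + 3 = day 33.
Every task is finished by day 33, which is no later than the deadline of 37, so the schedule is feasible.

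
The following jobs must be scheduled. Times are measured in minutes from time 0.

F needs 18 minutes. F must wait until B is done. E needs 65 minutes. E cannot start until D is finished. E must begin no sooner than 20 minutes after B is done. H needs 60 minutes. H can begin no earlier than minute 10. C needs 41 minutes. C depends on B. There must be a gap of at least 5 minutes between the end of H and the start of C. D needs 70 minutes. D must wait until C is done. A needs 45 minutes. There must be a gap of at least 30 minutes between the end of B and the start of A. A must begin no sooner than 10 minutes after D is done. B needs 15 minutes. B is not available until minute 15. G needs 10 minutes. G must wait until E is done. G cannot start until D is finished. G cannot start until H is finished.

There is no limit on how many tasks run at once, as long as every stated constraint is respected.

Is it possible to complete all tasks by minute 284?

H waits on its own release at minute 10, so it starts at minute 10 and finishes at 10 + 60 = minute 70.
B cannot begin until its own release at minute 15. It runs from minute 15 to 15 + 15 = minute 30.
F waits on B (finishes minute 30), so it starts at minute 30 and finishes at 30 + 18 = minute 48.
C has to wait for B (finishes minute 30); H (finishes minute 70, plus 5-minute gap → minute 75). The latest of these is minute 75, so C runs minute 75 to 75 + 41 = minute 116.
D cannot begin until C (finishes minute 116). It runs from minute 116 to 116 + 70 = minute 186.
E has to wait for D (finishes minute 186); B (finishes minute 30, plus 20-minute gap → minute 50). The latest of these is minute 186, so E runs minute 186 to 186 + 65 = minute 251.
G has to wait for E (finishes minute 251); D (finishes minute 186); H (finishes minute 70). The latest of these is minute 251, so G runs minute 251 to 251 + 10 = minute 261.
A has to wait for B (finishes minute 30, plus 30-minute gap → minute 60); D (finishes minute 186, plus 10-minute gap → minute 196). The latest of these is minute 196, so A runs minute 196 to 196 + 45 = minute 241.
Every task is finished by minute 261, which is no later than the deadline of 284, so the schedule is feasible.

Yes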